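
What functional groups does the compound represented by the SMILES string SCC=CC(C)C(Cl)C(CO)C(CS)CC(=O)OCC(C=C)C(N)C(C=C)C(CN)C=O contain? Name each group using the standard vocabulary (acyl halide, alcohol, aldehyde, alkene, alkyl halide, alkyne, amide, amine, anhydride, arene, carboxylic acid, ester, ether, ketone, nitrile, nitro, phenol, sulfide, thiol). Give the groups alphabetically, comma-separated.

alcohol, aldehyde, alkene, alkyl halide, amine, ester, thiol

–SH on an sp³ carbon → thiol.
C=C double bond → alkene.
halogen on an sp³ carbon → alkyl halide.
pendant –CH2OH on an sp³ backbone C → alcohol.
pendant –CH2SH → thiol.
–C(=O)–O–C with C on the carbonyl side → ester.
pendant –CH=CH2: C=C double bond → alkene.
–NH2 on an sp³ carbon with no adjacent C=O → amine.
pendant –CH=CH2: C=C double bond → alkene.
pendant –CH2NH2: N on sp³ C, no adjacent C=O → amine.
terminal –CHO: carbonyl C bonded to H and C → aldehyde.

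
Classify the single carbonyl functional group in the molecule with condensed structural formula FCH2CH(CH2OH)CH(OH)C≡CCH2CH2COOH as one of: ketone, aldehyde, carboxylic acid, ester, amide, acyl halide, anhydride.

carboxylic acid

The carbonyl is in the COOH segment: –COOH: carbonyl C bonded to –OH and C → carboxylic acid (the –OH is not a separate alcohol).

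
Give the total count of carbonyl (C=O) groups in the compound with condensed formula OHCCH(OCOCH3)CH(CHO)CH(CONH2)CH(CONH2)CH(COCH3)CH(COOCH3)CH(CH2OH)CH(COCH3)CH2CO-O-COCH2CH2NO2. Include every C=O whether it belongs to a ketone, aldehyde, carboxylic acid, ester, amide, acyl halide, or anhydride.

OHC: aldehyde, 1 C=O (running total 1).
CH(OCOCH3): ester, 1 C=O (running total 2).
CH(CHO): aldehyde, 1 C=O (running total 3).
CH(CONH2): amide, 1 C=O (running total 4).
CH(CONH2): amide, 1 C=O (running total 5).
CH(COCH3): ketone, 1 C=O (running total 6).
CH(COOCH3): ester, 1 C=O (running total 7).
CH(COCH3): ketone, 1 C=O (running total 8).
CH2CO-O-COCH2: anhydride, 2 C=O (running total 10).

10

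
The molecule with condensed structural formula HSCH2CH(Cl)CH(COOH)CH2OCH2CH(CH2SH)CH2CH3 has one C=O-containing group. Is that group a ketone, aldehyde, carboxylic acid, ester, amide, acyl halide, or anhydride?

The carbonyl is in the CH(COOH) segment: pendant –COOH: carbonyl C bonded to C and –OH → carboxylic acid.

carboxylic acid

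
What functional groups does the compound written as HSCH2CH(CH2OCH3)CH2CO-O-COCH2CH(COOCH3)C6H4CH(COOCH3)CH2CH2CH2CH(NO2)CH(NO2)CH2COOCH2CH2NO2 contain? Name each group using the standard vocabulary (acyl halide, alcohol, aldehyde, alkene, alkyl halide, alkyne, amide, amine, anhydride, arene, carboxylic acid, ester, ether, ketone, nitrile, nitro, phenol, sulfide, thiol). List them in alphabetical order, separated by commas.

–SH on an sp³ carbon → thiol.
pendant –CH2OCH3: C–O–C linkage → ether.
two acyl groups sharing one oxygen, –C(=O)–O–C(=O)– → anhydride.
pendant –COOCH3: carbonyl C bonded to C and –OCH3 → ester.
para-disubstituted benzene ring → arene.
pendant –COOCH3: carbonyl C bonded to C and –OCH3 → ester.
–NO2 on an sp³ carbon → nitro (the N=O is not a carbonyl).
–NO2 on an sp³ carbon → nitro (the N=O is not a carbonyl).
–C(=O)–O–C with C on the carbonyl side → ester.
–NO2 on carbon → nitro group.

anhydride, arene, ester, ether, nitro, thiol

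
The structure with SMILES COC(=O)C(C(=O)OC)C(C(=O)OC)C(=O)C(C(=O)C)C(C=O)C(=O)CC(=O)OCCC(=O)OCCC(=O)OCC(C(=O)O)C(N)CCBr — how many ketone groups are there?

3

CH3O–C(=O)–: carbonyl C bonded to C and to –OCH3 → ester (not ketone + ether).
pendant –COOCH3: carbonyl C bonded to C and –OCH3 → ester.
pendant –COOCH3: carbonyl C bonded to C and –OCH3 → ester.
–C(=O)– with carbon on both sides → ketone.
pendant –COCH3: carbonyl C bonded to two carbons → ketone.
pendant –CHO: carbonyl C bonded to C and H → aldehyde.
–C(=O)– with carbon on both sides → ketone.
–C(=O)–O–C with C on the carbonyl side → ester.
–C(=O)–O–C with C on the carbonyl side → ester.
–C(=O)–O–C with C on the carbonyl side → ester.
pendant –COOH: carbonyl C bonded to C and –OH → carboxylic acid.
–NH2 on an sp³ carbon with no adjacent C=O → amine.
halogen on an sp³ carbon → alkyl halide.
Ketone appears at: CO, CH(COCH3), CO → 3.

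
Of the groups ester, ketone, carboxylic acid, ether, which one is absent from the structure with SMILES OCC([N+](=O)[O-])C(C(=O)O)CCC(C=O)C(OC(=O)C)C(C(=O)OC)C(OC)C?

carboxylic acid: present (CH(COOH) — pendant –COOH: carbonyl C bonded to C and –OH → carboxylic acid).
ether: present (CH(OCH3) — pendant –OCH3: C–O–C with sp³ C, no adjacent C=O → ether).
ester: present (CH(OCOCH3) — pendant –OC(=O)CH3: an acyloxy group → ester).
ketone: absent. In each of CH(OCOCH3) and CH(COOCH3), the C=O is bonded to an –O–C group, which defines an ester, not a ketone. In CH(COOH), the C=O bears an –OH, making it a carboxylic acid rather than a ketone. In CH(CHO), the carbonyl carbon carries an H, so it is an aldehyde, not a ketone.

ketone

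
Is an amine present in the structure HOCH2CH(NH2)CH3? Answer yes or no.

yes

HO– on an sp³ carbon → alcohol.
–NH2 on an sp³ carbon with no adjacent C=O → amine.
The CH(NH2) segment supplies the amine: –NH2 on an sp³ carbon with no adjacent C=O → amine.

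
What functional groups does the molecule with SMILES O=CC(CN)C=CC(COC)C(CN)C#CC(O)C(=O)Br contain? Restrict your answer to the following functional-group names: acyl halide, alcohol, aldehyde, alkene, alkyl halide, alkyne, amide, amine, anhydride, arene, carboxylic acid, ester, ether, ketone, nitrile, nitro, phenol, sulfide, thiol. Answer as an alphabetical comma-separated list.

acyl halide, alcohol, aldehyde, alkene, alkyne, amine, ether

terminal –CHO: carbonyl C bonded to H and C → aldehyde.
pendant –CH2NH2: N on sp³ C, no adjacent C=O → amine.
C=C double bond → alkene.
pendant –CH2OCH3: C–O–C linkage → ether.
pendant –CH2NH2: N on sp³ C, no adjacent C=O → amine.
C≡C triple bond → alkyne.
–OH on an sp³ carbon → alcohol (secondary).
–C(=O)Br: carbonyl C bonded to C and to a halogen → acyl halide (not alkyl halide).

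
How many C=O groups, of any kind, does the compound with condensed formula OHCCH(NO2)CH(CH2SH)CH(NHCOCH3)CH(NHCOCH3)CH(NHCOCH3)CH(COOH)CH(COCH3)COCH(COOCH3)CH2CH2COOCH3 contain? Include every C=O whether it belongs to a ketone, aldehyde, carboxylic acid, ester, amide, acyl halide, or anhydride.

OHC: aldehyde, 1 C=O (running total 1).
CH(NHCOCH3): amide, 1 C=O (running total 2).
CH(NHCOCH3): amide, 1 C=O (running total 3).
CH(NHCOCH3): amide, 1 C=O (running total 4).
CH(COOH): carboxylic acid, 1 C=O (running total 5).
CH(COCH3): ketone, 1 C=O (running total 6).
CO: ketone, 1 C=O (running total 7).
CH(COOCH3): ester, 1 C=O (running total 8).
COOCH3: ester, 1 C=O (running total 9).

9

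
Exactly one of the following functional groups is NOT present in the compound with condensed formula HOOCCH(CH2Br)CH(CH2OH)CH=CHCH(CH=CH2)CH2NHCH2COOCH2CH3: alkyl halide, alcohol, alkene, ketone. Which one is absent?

alkene: present (CH=CH — C=C double bond → alkene).
alcohol: present (CH(CH2OH) — pendant –CH2OH on an sp³ backbone C → alcohol).
alkyl halide: present (CH(CH2Br) — pendant –CH2X: halogen on sp³ carbon → alkyl halide).
ketone: absent. In COOCH2CH3, the C=O is bonded to an –O–C group, which defines an ester, not a ketone. In HOOC, the C=O bears an –OH, making it a carboxylic acid rather than a ketone.

ketone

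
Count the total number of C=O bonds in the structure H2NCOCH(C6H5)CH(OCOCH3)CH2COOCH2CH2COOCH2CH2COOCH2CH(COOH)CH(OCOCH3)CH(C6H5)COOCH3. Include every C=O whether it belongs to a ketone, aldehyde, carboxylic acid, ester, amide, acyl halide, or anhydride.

8

H2NCO: amide, 1 C=O (running total 1).
CH(OCOCH3): ester, 1 C=O (running total 2).
CH2COOCH2: ester, 1 C=O (running total 3).
CH2COOCH2: ester, 1 C=O (running total 4).
CH2COOCH2: ester, 1 C=O (running total 5).
CH(COOH): carboxylic acid, 1 C=O (running total 6).
CH(OCOCH3): ester, 1 C=O (running total 7).
COOCH3: ester, 1 C=O (running total 8).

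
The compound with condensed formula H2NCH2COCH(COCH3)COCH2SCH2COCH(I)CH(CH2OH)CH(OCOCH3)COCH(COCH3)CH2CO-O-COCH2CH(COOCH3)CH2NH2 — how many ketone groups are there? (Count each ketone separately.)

6

Taking each segment in turn:
  H2NCH2: –NH2 on an sp³ carbon with no adjacent C=O → amine.
  CO: –C(=O)– with carbon on both sides → ketone.
  CH(COCH3): pendant –COCH3: carbonyl C bonded to two carbons → ketone.
  CO: –C(=O)– with carbon on both sides → ketone.
  CH2SCH2: C–S–C linkage → sulfide (thioether).
  CO: –C(=O)– with carbon on both sides → ketone.
  CH(I): halogen on an sp³ carbon → alkyl halide.
  CH(CH2OH): pendant –CH2OH on an sp³ backbone C → alcohol.
  CH(OCOCH3): pendant –OC(=O)CH3: an acyloxy group → ester.
  CO: –C(=O)– with carbon on both sides → ketone.
  CH(COCH3): pendant –COCH3: carbonyl C bonded to two carbons → ketone.
  CH2CO-O-COCH2: two acyl groups sharing one oxygen, –C(=O)–O–C(=O)– → anhydride.
  CH(COOCH3): pendant –COOCH3: carbonyl C bonded to C and –OCH3 → ester.
  CH2NH2: –NH2 on an sp³ carbon with no adjacent C=O → amine.
Ketone appears at: CO, CH(COCH3), CO, CO, CO, CH(COCH3) → 6.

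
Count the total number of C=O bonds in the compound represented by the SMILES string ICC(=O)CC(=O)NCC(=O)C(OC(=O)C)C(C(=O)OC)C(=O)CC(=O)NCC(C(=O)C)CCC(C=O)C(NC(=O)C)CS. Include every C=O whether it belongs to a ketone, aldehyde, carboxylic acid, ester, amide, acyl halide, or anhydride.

10

CO: ketone, 1 C=O (running total 1).
CH2CONHCH2: amide, 1 C=O (running total 2).
CO: ketone, 1 C=O (running total 3).
CH(OCOCH3): ester, 1 C=O (running total 4).
CH(COOCH3): ester, 1 C=O (running total 5).
CO: ketone, 1 C=O (running total 6).
CH2CONHCH2: amide, 1 C=O (running total 7).
CH(COCH3): ketone, 1 C=O (running total 8).
CH(CHO): aldehyde, 1 C=O (running total 9).
CH(NHCOCH3): amide, 1 C=O (running total 10).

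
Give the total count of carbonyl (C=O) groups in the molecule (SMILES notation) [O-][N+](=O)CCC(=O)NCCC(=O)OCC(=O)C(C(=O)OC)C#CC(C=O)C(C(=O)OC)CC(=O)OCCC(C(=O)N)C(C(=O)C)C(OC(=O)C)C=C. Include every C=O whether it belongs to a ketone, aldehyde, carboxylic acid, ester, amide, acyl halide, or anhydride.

10

CH2CONHCH2: amide, 1 C=O (running total 1).
CH2COOCH2: ester, 1 C=O (running total 2).
CO: ketone, 1 C=O (running total 3).
CH(COOCH3): ester, 1 C=O (running total 4).
CH(CHO): aldehyde, 1 C=O (running total 5).
CH(COOCH3): ester, 1 C=O (running total 6).
CH2COOCH2: ester, 1 C=O (running total 7).
CH(CONH2): amide, 1 C=O (running total 8).
CH(COCH3): ketone, 1 C=O (running total 9).
CH(OCOCH3): ester, 1 C=O (running total 10).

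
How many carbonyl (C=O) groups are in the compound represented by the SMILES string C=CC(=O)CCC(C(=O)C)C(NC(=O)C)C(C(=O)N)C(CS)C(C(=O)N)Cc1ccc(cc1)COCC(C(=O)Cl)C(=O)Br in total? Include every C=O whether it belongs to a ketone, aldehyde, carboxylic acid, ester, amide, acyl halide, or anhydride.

7

CO: ketone, 1 C=O (running total 1).
CH(COCH3): ketone, 1 C=O (running total 2).
CH(NHCOCH3): amide, 1 C=O (running total 3).
CH(CONH2): amide, 1 C=O (running total 4).
CH(CONH2): amide, 1 C=O (running total 5).
CH(COCl): acyl halide, 1 C=O (running total 6).
COBr: acyl halide, 1 C=O (running total 7).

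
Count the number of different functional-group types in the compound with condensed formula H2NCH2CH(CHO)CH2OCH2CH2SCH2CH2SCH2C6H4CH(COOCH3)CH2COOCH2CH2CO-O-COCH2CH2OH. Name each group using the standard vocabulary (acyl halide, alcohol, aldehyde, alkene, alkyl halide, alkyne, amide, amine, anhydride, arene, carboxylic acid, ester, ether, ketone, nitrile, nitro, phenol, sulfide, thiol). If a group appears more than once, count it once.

Working along the chain:
  H2NCH2: –NH2 on an sp³ carbon with no adjacent C=O → amine.
  CH(CHO): pendant –CHO: carbonyl C bonded to C and H → aldehyde.
  CH2OCH2: C–O–C with sp³ carbons on both sides and no adjacent C=O → ether.
  CH2SCH2: C–S–C linkage → sulfide (thioether).
  CH2SCH2: C–S–C linkage → sulfide (thioether).
  C6H4: para-disubstituted benzene ring → arene.
  CH(COOCH3): pendant –COOCH3: carbonyl C bonded to C and –OCH3 → ester.
  CH2COOCH2: –C(=O)–O–C with C on the carbonyl side → ester.
  CH2CO-O-COCH2: two acyl groups sharing one oxygen, –C(=O)–O–C(=O)– → anhydride.
  CH2OH: –OH on an sp³ carbon → alcohol.
Distinct types present: alcohol, aldehyde, amine, anhydride, arene, ester, ether, sulfide.

8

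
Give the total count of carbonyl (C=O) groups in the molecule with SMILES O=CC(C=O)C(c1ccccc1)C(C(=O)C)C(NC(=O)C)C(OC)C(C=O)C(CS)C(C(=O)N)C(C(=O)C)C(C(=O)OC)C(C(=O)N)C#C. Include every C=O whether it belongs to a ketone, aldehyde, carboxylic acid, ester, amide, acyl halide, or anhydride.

OHC: aldehyde, 1 C=O (running total 1).
CH(CHO): aldehyde, 1 C=O (running total 2).
CH(COCH3): ketone, 1 C=O (running total 3).
CH(NHCOCH3): amide, 1 C=O (running total 4).
CH(CHO): aldehyde, 1 C=O (running total 5).
CH(CONH2): amide, 1 C=O (running total 6).
CH(COCH3): ketone, 1 C=O (running total 7).
CH(COOCH3): ester, 1 C=O (running total 8).
CH(CONH2): amide, 1 C=O (running total 9).

9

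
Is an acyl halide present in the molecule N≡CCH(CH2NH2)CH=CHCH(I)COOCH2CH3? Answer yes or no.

no

N≡C–: carbon triple-bonded to nitrogen → nitrile.
pendant –CH2NH2: N on sp³ C, no adjacent C=O → amine.
C=C double bond → alkene.
halogen on an sp³ carbon → alkyl halide.
–C(=O)OCH2CH3: carbonyl C bonded to C and to –OEt → ester.
The groups actually present are: alkene, alkyl halide, amine, ester, nitrile.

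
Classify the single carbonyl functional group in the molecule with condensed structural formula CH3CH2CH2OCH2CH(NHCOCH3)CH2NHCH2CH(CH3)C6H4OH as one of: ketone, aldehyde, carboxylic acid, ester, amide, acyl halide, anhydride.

amide

The carbonyl is in the CH(NHCOCH3) segment: pendant –NHC(=O)CH3: N bonded to a carbonyl → amide (not amine).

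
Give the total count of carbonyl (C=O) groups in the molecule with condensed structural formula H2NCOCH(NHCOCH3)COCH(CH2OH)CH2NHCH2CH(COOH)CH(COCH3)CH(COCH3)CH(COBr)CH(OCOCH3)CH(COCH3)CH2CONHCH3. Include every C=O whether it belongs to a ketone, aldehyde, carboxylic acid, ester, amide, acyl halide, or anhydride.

10

H2NCO: amide, 1 C=O (running total 1).
CH(NHCOCH3): amide, 1 C=O (running total 2).
CO: ketone, 1 C=O (running total 3).
CH(COOH): carboxylic acid, 1 C=O (running total 4).
CH(COCH3): ketone, 1 C=O (running total 5).
CH(COCH3): ketone, 1 C=O (running total 6).
CH(COBr): acyl halide, 1 C=O (running total 7).
CH(OCOCH3): ester, 1 C=O (running total 8).
CH(COCH3): ketone, 1 C=O (running total 9).
CONHCH3: amide, 1 C=O (running total 10).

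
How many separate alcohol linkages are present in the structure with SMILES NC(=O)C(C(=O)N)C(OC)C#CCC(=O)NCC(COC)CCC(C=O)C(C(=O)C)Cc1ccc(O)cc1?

0

Taking each segment in turn:
  H2NCO: –C(=O)NH2: carbonyl C bonded to C and to N → amide (the N is not a separate amine).
  CH(CONH2): pendant –CONH2: carbonyl C bonded to C and N → amide.
  CH(OCH3): pendant –OCH3: C–O–C with sp³ C, no adjacent C=O → ether.
  C≡C: C≡C triple bond → alkyne.
  CH2CONHCH2: –C(=O)–N– linkage → amide (the N is not an amine).
  CH(CH2OCH3): pendant –CH2OCH3: C–O–C linkage → ether.
  CH(CHO): pendant –CHO: carbonyl C bonded to C and H → aldehyde.
  CH(COCH3): pendant –COCH3: carbonyl C bonded to two carbons → ketone.
  C6H4OH: –OH attached directly to an aromatic ring → phenol (not alcohol); the ring itself is an arene.
No segment is a alcohol: CH(OCH3) is ether, not alcohol; CH(CH2OCH3) is ether, not alcohol; CH(CHO) is aldehyde, not alcohol. → 0.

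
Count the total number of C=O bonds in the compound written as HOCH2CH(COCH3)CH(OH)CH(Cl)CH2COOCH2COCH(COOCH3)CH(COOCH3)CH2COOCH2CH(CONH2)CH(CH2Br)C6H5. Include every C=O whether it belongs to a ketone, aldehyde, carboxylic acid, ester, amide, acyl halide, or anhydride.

CH(COCH3): ketone, 1 C=O (running total 1).
CH2COOCH2: ester, 1 C=O (running total 2).
CO: ketone, 1 C=O (running total 3).
CH(COOCH3): ester, 1 C=O (running total 4).
CH(COOCH3): ester, 1 C=O (running total 5).
CH2COOCH2: ester, 1 C=O (running total 6).
CH(CONH2): amide, 1 C=O (running total 7).

7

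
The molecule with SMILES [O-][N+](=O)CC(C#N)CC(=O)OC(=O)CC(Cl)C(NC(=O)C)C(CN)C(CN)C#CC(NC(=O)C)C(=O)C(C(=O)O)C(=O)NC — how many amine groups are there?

–NO2 on carbon → nitro group.
pendant –C≡N: nitrile.
two acyl groups sharing one oxygen, –C(=O)–O–C(=O)– → anhydride.
halogen on an sp³ carbon → alkyl halide.
pendant –NHC(=O)CH3: N bonded to a carbonyl → amide (not amine).
pendant –CH2NH2: N on sp³ C, no adjacent C=O → amine.
pendant –CH2NH2: N on sp³ C, no adjacent C=O → amine.
C≡C triple bond → alkyne.
pendant –NHC(=O)CH3: N bonded to a carbonyl → amide (not amine).
–C(=O)– with carbon on both sides → ketone.
pendant –COOH: carbonyl C bonded to C and –OH → carboxylic acid.
–C(=O)NHCH3: carbonyl C bonded to C and to N → amide (the N is not an amine).
Amine appears at: CH(CH2NH2), CH(CH2NH2) → 2.

2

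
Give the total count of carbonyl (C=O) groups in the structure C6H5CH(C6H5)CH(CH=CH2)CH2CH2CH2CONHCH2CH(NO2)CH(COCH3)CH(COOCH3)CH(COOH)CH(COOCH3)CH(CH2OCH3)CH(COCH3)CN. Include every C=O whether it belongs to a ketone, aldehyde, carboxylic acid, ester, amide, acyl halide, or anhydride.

CH2CONHCH2: amide, 1 C=O (running total 1).
CH(COCH3): ketone, 1 C=O (running total 2).
CH(COOCH3): ester, 1 C=O (running total 3).
CH(COOH): carboxylic acid, 1 C=O (running total 4).
CH(COOCH3): ester, 1 C=O (running total 5).
CH(COCH3): ketone, 1 C=O (running total 6).

6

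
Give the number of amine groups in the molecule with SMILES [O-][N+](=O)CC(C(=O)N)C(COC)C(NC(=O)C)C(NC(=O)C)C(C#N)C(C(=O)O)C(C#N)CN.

Working along the chain:
  O2NCH2: –NO2 on carbon → nitro group.
  CH(CONH2): pendant –CONH2: carbonyl C bonded to C and N → amide.
  CH(CH2OCH3): pendant –CH2OCH3: C–O–C linkage → ether.
  CH(NHCOCH3): pendant –NHC(=O)CH3: N bonded to a carbonyl → amide (not amine).
  CH(NHCOCH3): pendant –NHC(=O)CH3: N bonded to a carbonyl → amide (not amine).
  CH(CN): pendant –C≡N: nitrile.
  CH(COOH): pendant –COOH: carbonyl C bonded to C and –OH → carboxylic acid.
  CH(CN): pendant –C≡N: nitrile.
  CH2NH2: –NH2 on an sp³ carbon with no adjacent C=O → amine.
Amine appears at: CH2NH2 → 1.

1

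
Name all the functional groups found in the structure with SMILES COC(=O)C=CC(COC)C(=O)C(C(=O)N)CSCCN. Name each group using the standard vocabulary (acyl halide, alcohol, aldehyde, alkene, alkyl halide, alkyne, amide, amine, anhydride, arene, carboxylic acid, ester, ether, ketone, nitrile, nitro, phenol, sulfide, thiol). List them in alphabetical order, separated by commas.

Reading the structure from left to right:
  CH3OOC: CH3O–C(=O)–: carbonyl C bonded to C and to –OCH3 → ester (not ketone + ether).
  CH=CH: C=C double bond → alkene.
  CH(CH2OCH3): pendant –CH2OCH3: C–O–C linkage → ether.
  CO: –C(=O)– with carbon on both sides → ketone.
  CH(CONH2): pendant –CONH2: carbonyl C bonded to C and N → amide.
  CH2SCH2: C–S–C linkage → sulfide (thioether).
  CH2NH2: –NH2 on an sp³ carbon with no adjacent C=O → amine.

alkene, amide, amine, ester, ether, ketone, sulfide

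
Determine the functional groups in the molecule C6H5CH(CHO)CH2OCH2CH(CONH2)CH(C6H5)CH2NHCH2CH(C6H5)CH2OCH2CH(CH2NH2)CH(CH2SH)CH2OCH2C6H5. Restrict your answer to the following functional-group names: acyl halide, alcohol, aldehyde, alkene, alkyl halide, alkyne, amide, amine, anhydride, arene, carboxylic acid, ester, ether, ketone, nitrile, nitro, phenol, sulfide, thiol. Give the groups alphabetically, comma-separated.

aldehyde, amide, amine, arene, ether, thiol

C6H5– phenyl ring → arene.
pendant –CHO: carbonyl C bonded to C and H → aldehyde.
C–O–C with sp³ carbons on both sides and no adjacent C=O → ether.
pendant –CONH2: carbonyl C bonded to C and N → amide.
pendant –C6H5: benzene ring → arene.
C–N–C with sp³ carbons and no adjacent C=O → amine (secondary).
pendant –C6H5: benzene ring → arene.
C–O–C with sp³ carbons on both sides and no adjacent C=O → ether.
pendant –CH2NH2: N on sp³ C, no adjacent C=O → amine.
pendant –CH2SH → thiol.
C–O–C with sp³ carbons on both sides and no adjacent C=O → ether.
–C6H5 phenyl ring → arene.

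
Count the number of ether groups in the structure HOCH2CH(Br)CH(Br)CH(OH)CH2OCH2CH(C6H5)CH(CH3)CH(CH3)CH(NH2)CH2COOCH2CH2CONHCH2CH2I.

1

Taking each segment in turn:
  HOCH2: HO– on an sp³ carbon → alcohol.
  CH(Br): halogen on an sp³ carbon → alkyl halide.
  CH(Br): halogen on an sp³ carbon → alkyl halide.
  CH(OH): –OH on an sp³ carbon → alcohol (secondary).
  CH2OCH2: C–O–C with sp³ carbons on both sides and no adjacent C=O → ether.
  CH(C6H5): pendant –C6H5: benzene ring → arene.
  CH(NH2): –NH2 on an sp³ carbon with no adjacent C=O → amine.
  CH2COOCH2: –C(=O)–O–C with C on the carbonyl side → ester.
  CH2CONHCH2: –C(=O)–N– linkage → amide (the N is not an amine).
  CH2I: halogen on an sp³ carbon → alkyl halide.
Ether appears at: CH2OCH2 → 1.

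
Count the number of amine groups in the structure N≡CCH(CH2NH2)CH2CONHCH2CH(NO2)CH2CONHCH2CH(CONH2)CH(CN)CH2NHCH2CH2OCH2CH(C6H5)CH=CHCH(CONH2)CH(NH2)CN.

3

Taking each segment in turn:
  N≡C: N≡C–: carbon triple-bonded to nitrogen → nitrile.
  CH(CH2NH2): pendant –CH2NH2: N on sp³ C, no adjacent C=O → amine.
  CH2CONHCH2: –C(=O)–N– linkage → amide (the N is not an amine).
  CH(NO2): –NO2 on an sp³ carbon → nitro (the N=O is not a carbonyl).
  CH2CONHCH2: –C(=O)–N– linkage → amide (the N is not an amine).
  CH(CONH2): pendant –CONH2: carbonyl C bonded to C and N → amide.
  CH(CN): pendant –C≡N: nitrile.
  CH2NHCH2: C–N–C with sp³ carbons and no adjacent C=O → amine (secondary).
  CH2OCH2: C–O–C with sp³ carbons on both sides and no adjacent C=O → ether.
  CH(C6H5): pendant –C6H5: benzene ring → arene.
  CH=CH: C=C double bond → alkene.
  CH(CONH2): pendant –CONH2: carbonyl C bonded to C and N → amide.
  CH(NH2): –NH2 on an sp³ carbon with no adjacent C=O → amine.
  CN: –C≡N: carbon triple-bonded to nitrogen → nitrile.
Amine appears at: CH(CH2NH2), CH2NHCH2, CH(NH2) → 3.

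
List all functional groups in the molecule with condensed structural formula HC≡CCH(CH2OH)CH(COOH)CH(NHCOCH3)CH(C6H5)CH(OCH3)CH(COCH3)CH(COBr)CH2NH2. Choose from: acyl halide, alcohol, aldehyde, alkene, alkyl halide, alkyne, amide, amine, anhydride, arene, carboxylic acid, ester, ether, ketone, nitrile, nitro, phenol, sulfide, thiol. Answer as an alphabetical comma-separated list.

acyl halide, alcohol, alkyne, amide, amine, arene, carboxylic acid, ether, ketone

Taking each segment in turn:
  HC≡C: C≡C triple bond → alkyne.
  CH(CH2OH): pendant –CH2OH on an sp³ backbone C → alcohol.
  CH(COOH): pendant –COOH: carbonyl C bonded to C and –OH → carboxylic acid.
  CH(NHCOCH3): pendant –NHC(=O)CH3: N bonded to a carbonyl → amide (not amine).
  CH(C6H5): pendant –C6H5: benzene ring → arene.
  CH(OCH3): pendant –OCH3: C–O–C with sp³ C, no adjacent C=O → ether.
  CH(COCH3): pendant –COCH3: carbonyl C bonded to two carbons → ketone.
  CH(COBr): pendant –C(=O)X: carbonyl C bonded to C and halogen → acyl halide.
  CH2NH2: –NH2 on an sp³ carbon with no adjacent C=O → amine.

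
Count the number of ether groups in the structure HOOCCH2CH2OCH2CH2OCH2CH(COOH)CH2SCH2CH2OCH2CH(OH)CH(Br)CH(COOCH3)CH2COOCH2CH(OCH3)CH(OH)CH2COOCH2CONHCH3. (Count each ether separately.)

4

Reading the structure from left to right:
  HOOC: –COOH: carbonyl C bonded to –OH and C → carboxylic acid (the –OH is not a separate alcohol).
  CH2OCH2: C–O–C with sp³ carbons on both sides and no adjacent C=O → ether.
  CH2OCH2: C–O–C with sp³ carbons on both sides and no adjacent C=O → ether.
  CH(COOH): pendant –COOH: carbonyl C bonded to C and –OH → carboxylic acid.
  CH2SCH2: C–S–C linkage → sulfide (thioether).
  CH2OCH2: C–O–C with sp³ carbons on both sides and no adjacent C=O → ether.
  CH(OH): –OH on an sp³ carbon → alcohol (secondary).
  CH(Br): halogen on an sp³ carbon → alkyl halide.
  CH(COOCH3): pendant –COOCH3: carbonyl C bonded to C and –OCH3 → ester.
  CH2COOCH2: –C(=O)–O–C with C on the carbonyl side → ester.
  CH(OCH3): pendant –OCH3: C–O–C with sp³ C, no adjacent C=O → ether.
  CH(OH): –OH on an sp³ carbon → alcohol (secondary).
  CH2COOCH2: –C(=O)–O–C with C on the carbonyl side → ester.
  CONHCH3: –C(=O)NHCH3: carbonyl C bonded to C and to N → amide (the N is not an amine).
Ether appears at: CH2OCH2, CH2OCH2, CH2OCH2, CH(OCH3) → 4.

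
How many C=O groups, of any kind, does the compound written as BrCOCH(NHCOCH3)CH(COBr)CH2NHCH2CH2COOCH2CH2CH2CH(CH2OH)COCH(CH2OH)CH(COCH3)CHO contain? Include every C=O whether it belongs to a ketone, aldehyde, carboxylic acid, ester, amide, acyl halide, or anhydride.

BrCO: acyl halide, 1 C=O (running total 1).
CH(NHCOCH3): amide, 1 C=O (running total 2).
CH(COBr): acyl halide, 1 C=O (running total 3).
CH2COOCH2: ester, 1 C=O (running total 4).
CO: ketone, 1 C=O (running total 5).
CH(COCH3): ketone, 1 C=O (running total 6).
CHO: aldehyde, 1 C=O (running total 7).

7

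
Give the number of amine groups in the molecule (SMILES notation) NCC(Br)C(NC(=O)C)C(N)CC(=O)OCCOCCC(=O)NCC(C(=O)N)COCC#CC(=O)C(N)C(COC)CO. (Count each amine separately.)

–NH2 on an sp³ carbon with no adjacent C=O → amine.
halogen on an sp³ carbon → alkyl halide.
pendant –NHC(=O)CH3: N bonded to a carbonyl → amide (not amine).
–NH2 on an sp³ carbon with no adjacent C=O → amine.
–C(=O)–O–C with C on the carbonyl side → ester.
C–O–C with sp³ carbons on both sides and no adjacent C=O → ether.
–C(=O)–N– linkage → amide (the N is not an amine).
pendant –CONH2: carbonyl C bonded to C and N → amide.
C–O–C with sp³ carbons on both sides and no adjacent C=O → ether.
C≡C triple bond → alkyne.
–C(=O)– with carbon on both sides → ketone.
–NH2 on an sp³ carbon with no adjacent C=O → amine.
pendant –CH2OCH3: C–O–C linkage → ether.
–OH on an sp³ carbon → alcohol.
Amine appears at: H2NCH2, CH(NH2), CH(NH2) → 3.

3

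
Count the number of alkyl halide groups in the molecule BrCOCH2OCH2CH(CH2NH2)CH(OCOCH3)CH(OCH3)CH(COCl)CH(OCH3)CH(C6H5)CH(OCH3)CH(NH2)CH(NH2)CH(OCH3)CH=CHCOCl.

0

Reading the structure from left to right:
  BrCO: –C(=O)Br: carbonyl C bonded to C and to a halogen → acyl halide (not alkyl halide).
  CH2OCH2: C–O–C with sp³ carbons on both sides and no adjacent C=O → ether.
  CH(CH2NH2): pendant –CH2NH2: N on sp³ C, no adjacent C=O → amine.
  CH(OCOCH3): pendant –OC(=O)CH3: an acyloxy group → ester.
  CH(OCH3): pendant –OCH3: C–O–C with sp³ C, no adjacent C=O → ether.
  CH(COCl): pendant –C(=O)X: carbonyl C bonded to C and halogen → acyl halide.
  CH(OCH3): pendant –OCH3: C–O–C with sp³ C, no adjacent C=O → ether.
  CH(C6H5): pendant –C6H5: benzene ring → arene.
  CH(OCH3): pendant –OCH3: C–O–C with sp³ C, no adjacent C=O → ether.
  CH(NH2): –NH2 on an sp³ carbon with no adjacent C=O → amine.
  CH(NH2): –NH2 on an sp³ carbon with no adjacent C=O → amine.
  CH(OCH3): pendant –OCH3: C–O–C with sp³ C, no adjacent C=O → ether.
  CH=CH: C=C double bond → alkene.
  COCl: –C(=O)Cl: carbonyl C bonded to C and to a halogen → acyl halide (not alkyl halide).
No segment is a alkyl halide: BrCO is acyl halide, not alkyl halide; CH(COCl) is acyl halide, not alkyl halide; COCl is acyl halide, not alkyl halide. → 0.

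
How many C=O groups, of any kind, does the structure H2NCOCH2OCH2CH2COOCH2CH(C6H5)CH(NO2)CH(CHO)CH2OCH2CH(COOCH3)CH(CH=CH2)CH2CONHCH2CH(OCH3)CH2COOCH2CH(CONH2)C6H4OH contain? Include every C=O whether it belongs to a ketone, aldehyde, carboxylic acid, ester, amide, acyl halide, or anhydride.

H2NCO: amide, 1 C=O (running total 1).
CH2COOCH2: ester, 1 C=O (running total 2).
CH(CHO): aldehyde, 1 C=O (running total 3).
CH(COOCH3): ester, 1 C=O (running total 4).
CH2CONHCH2: amide, 1 C=O (running total 5).
CH2COOCH2: ester, 1 C=O (running total 6).
CH(CONH2): amide, 1 C=O (running total 7).

7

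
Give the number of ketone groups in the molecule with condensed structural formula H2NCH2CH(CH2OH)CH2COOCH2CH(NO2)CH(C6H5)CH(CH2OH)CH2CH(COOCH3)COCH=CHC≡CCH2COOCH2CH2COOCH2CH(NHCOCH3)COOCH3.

Reading the structure from left to right:
  H2NCH2: –NH2 on an sp³ carbon with no adjacent C=O → amine.
  CH(CH2OH): pendant –CH2OH on an sp³ backbone C → alcohol.
  CH2COOCH2: –C(=O)–O–C with C on the carbonyl side → ester.
  CH(NO2): –NO2 on an sp³ carbon → nitro (the N=O is not a carbonyl).
  CH(C6H5): pendant –C6H5: benzene ring → arene.
  CH(CH2OH): pendant –CH2OH on an sp³ backbone C → alcohol.
  CH(COOCH3): pendant –COOCH3: carbonyl C bonded to C and –OCH3 → ester.
  CO: –C(=O)– with carbon on both sides → ketone.
  CH=CH: C=C double bond → alkene.
  C≡C: C≡C triple bond → alkyne.
  CH2COOCH2: –C(=O)–O–C with C on the carbonyl side → ester.
  CH2COOCH2: –C(=O)–O–C with C on the carbonyl side → ester.
  CH(NHCOCH3): pendant –NHC(=O)CH3: N bonded to a carbonyl → amide (not amine).
  COOCH3: –C(=O)OCH3: carbonyl C bonded to C and to –OCH3 → ester (not ketone + ether).
Ketone appears at: CO → 1.

1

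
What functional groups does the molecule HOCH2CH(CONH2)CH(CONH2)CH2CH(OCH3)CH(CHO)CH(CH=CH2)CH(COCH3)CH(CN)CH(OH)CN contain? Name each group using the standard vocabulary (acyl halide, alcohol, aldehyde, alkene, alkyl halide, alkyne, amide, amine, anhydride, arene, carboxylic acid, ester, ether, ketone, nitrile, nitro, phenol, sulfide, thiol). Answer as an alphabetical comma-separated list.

alcohol, aldehyde, alkene, amide, ether, ketone, nitrile

Taking each segment in turn:
  HOCH2: HO– on an sp³ carbon → alcohol.
  CH(CONH2): pendant –CONH2: carbonyl C bonded to C and N → amide.
  CH(CONH2): pendant –CONH2: carbonyl C bonded to C and N → amide.
  CH(OCH3): pendant –OCH3: C–O–C with sp³ C, no adjacent C=O → ether.
  CH(CHO): pendant –CHO: carbonyl C bonded to C and H → aldehyde.
  CH(CH=CH2): pendant –CH=CH2: C=C double bond → alkene.
  CH(COCH3): pendant –COCH3: carbonyl C bonded to two carbons → ketone.
  CH(CN): pendant –C≡N: nitrile.
  CH(OH): –OH on an sp³ carbon → alcohol (secondary).
  CN: –C≡N: carbon triple-bonded to nitrogen → nitrile.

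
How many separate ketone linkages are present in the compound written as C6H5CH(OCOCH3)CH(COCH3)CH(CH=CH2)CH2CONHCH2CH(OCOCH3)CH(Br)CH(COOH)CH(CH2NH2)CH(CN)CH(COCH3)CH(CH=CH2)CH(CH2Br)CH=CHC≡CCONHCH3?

2

Working along the chain:
  C6H5: C6H5– phenyl ring → arene.
  CH(OCOCH3): pendant –OC(=O)CH3: an acyloxy group → ester.
  CH(COCH3): pendant –COCH3: carbonyl C bonded to two carbons → ketone.
  CH(CH=CH2): pendant –CH=CH2: C=C double bond → alkene.
  CH2CONHCH2: –C(=O)–N– linkage → amide (the N is not an amine).
  CH(OCOCH3): pendant –OC(=O)CH3: an acyloxy group → ester.
  CH(Br): halogen on an sp³ carbon → alkyl halide.
  CH(COOH): pendant –COOH: carbonyl C bonded to C and –OH → carboxylic acid.
  CH(CH2NH2): pendant –CH2NH2: N on sp³ C, no adjacent C=O → amine.
  CH(CN): pendant –C≡N: nitrile.
  CH(COCH3): pendant –COCH3: carbonyl C bonded to two carbons → ketone.
  CH(CH=CH2): pendant –CH=CH2: C=C double bond → alkene.
  CH(CH2Br): pendant –CH2X: halogen on sp³ carbon → alkyl halide.
  CH=CH: C=C double bond → alkene.
  C≡C: C≡C triple bond → alkyne.
  CONHCH3: –C(=O)NHCH3: carbonyl C bonded to C and to N → amide (the N is not an amine).
Ketone appears at: CH(COCH3), CH(COCH3) → 2.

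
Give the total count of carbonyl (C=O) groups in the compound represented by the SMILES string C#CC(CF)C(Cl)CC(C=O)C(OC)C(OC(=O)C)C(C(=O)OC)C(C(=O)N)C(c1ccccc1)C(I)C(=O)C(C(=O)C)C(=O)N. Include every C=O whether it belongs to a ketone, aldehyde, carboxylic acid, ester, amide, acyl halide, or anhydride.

CH(CHO): aldehyde, 1 C=O (running total 1).
CH(OCOCH3): ester, 1 C=O (running total 2).
CH(COOCH3): ester, 1 C=O (running total 3).
CH(CONH2): amide, 1 C=O (running total 4).
CO: ketone, 1 C=O (running total 5).
CH(COCH3): ketone, 1 C=O (running total 6).
CONH2: amide, 1 C=O (running total 7).

7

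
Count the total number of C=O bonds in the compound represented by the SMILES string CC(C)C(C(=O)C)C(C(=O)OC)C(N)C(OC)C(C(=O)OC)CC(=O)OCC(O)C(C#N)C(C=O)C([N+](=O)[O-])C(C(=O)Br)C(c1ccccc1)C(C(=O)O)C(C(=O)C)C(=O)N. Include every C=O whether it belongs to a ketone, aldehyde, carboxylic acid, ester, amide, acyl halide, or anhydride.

9

CH(COCH3): ketone, 1 C=O (running total 1).
CH(COOCH3): ester, 1 C=O (running total 2).
CH(COOCH3): ester, 1 C=O (running total 3).
CH2COOCH2: ester, 1 C=O (running total 4).
CH(CHO): aldehyde, 1 C=O (running total 5).
CH(COBr): acyl halide, 1 C=O (running total 6).
CH(COOH): carboxylic acid, 1 C=O (running total 7).
CH(COCH3): ketone, 1 C=O (running total 8).
CONH2: amide, 1 C=O (running total 9).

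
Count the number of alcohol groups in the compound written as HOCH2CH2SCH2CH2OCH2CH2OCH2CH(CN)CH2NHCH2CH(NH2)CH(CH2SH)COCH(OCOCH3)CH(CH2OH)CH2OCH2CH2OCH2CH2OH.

HO– on an sp³ carbon → alcohol.
C–S–C linkage → sulfide (thioether).
C–O–C with sp³ carbons on both sides and no adjacent C=O → ether.
C–O–C with sp³ carbons on both sides and no adjacent C=O → ether.
pendant –C≡N: nitrile.
C–N–C with sp³ carbons and no adjacent C=O → amine (secondary).
–NH2 on an sp³ carbon with no adjacent C=O → amine.
pendant –CH2SH → thiol.
–C(=O)– with carbon on both sides → ketone.
pendant –OC(=O)CH3: an acyloxy group → ester.
pendant –CH2OH on an sp³ backbone C → alcohol.
C–O–C with sp³ carbons on both sides and no adjacent C=O → ether.
C–O–C with sp³ carbons on both sides and no adjacent C=O → ether.
–OH on an sp³ carbon → alcohol.
Alcohol appears at: HOCH2, CH(CH2OH), CH2OH → 3.

3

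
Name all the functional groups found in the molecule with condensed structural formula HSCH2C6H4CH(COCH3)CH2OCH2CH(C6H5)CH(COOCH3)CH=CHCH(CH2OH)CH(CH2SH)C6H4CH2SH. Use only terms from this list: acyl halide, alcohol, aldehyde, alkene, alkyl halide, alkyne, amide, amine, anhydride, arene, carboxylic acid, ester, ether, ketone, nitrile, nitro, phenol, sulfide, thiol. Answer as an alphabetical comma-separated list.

–SH on an sp³ carbon → thiol.
para-disubstituted benzene ring → arene.
pendant –COCH3: carbonyl C bonded to two carbons → ketone.
C–O–C with sp³ carbons on both sides and no adjacent C=O → ether.
pendant –C6H5: benzene ring → arene.
pendant –COOCH3: carbonyl C bonded to C and –OCH3 → ester.
C=C double bond → alkene.
pendant –CH2OH on an sp³ backbone C → alcohol.
pendant –CH2SH → thiol.
para-disubstituted benzene ring → arene.
–SH on an sp³ carbon → thiol.

alcohol, alkene, arene, ester, ether, ketone, thiol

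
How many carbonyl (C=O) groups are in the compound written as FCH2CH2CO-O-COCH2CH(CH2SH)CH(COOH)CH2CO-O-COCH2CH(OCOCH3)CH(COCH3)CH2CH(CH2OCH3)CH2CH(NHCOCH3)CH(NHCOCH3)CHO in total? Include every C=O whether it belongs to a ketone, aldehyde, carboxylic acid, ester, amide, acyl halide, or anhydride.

CH2CO-O-COCH2: anhydride, 2 C=O (running total 2).
CH(COOH): carboxylic acid, 1 C=O (running total 3).
CH2CO-O-COCH2: anhydride, 2 C=O (running total 5).
CH(OCOCH3): ester, 1 C=O (running total 6).
CH(COCH3): ketone, 1 C=O (running total 7).
CH(NHCOCH3): amide, 1 C=O (running total 8).
CH(NHCOCH3): amide, 1 C=O (running total 9).
CHO: aldehyde, 1 C=O (running total 10).

10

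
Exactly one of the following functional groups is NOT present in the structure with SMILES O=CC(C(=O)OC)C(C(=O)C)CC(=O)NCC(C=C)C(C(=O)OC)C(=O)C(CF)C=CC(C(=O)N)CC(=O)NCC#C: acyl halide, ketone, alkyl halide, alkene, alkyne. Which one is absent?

acyl halide

alkyl halide: present (CH(CH2F) — pendant –CH2X: halogen on sp³ carbon → alkyl halide).
alkene: present (CH(CH=CH2) — pendant –CH=CH2: C=C double bond → alkene).
ketone: present (CH(COCH3) — pendant –COCH3: carbonyl C bonded to two carbons → ketone).
alkyne: present (C≡CH — C≡C triple bond → alkyne).
acyl halide: no segment matches this pattern.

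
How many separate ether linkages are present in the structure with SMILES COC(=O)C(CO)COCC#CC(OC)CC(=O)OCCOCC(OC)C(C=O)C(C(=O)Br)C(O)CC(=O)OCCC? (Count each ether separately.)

Working along the chain:
  CH3OOC: CH3O–C(=O)–: carbonyl C bonded to C and to –OCH3 → ester (not ketone + ether).
  CH(CH2OH): pendant –CH2OH on an sp³ backbone C → alcohol.
  CH2OCH2: C–O–C with sp³ carbons on both sides and no adjacent C=O → ether.
  C≡C: C≡C triple bond → alkyne.
  CH(OCH3): pendant –OCH3: C–O–C with sp³ C, no adjacent C=O → ether.
  CH2COOCH2: –C(=O)–O–C with C on the carbonyl side → ester.
  CH2OCH2: C–O–C with sp³ carbons on both sides and no adjacent C=O → ether.
  CH(OCH3): pendant –OCH3: C–O–C with sp³ C, no adjacent C=O → ether.
  CH(CHO): pendant –CHO: carbonyl C bonded to C and H → aldehyde.
  CH(COBr): pendant –C(=O)X: carbonyl C bonded to C and halogen → acyl halide.
  CH(OH): –OH on an sp³ carbon → alcohol (secondary).
  CH2COOCH2: –C(=O)–O–C with C on the carbonyl side → ester.
Ether appears at: CH2OCH2, CH(OCH3), CH2OCH2, CH(OCH3) → 4.

4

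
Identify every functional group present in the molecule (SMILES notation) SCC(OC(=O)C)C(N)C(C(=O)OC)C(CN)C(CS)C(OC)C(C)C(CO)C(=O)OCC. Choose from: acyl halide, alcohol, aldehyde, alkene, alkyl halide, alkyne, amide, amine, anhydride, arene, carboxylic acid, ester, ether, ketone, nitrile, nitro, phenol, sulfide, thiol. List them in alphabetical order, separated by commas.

Taking each segment in turn:
  HSCH2: –SH on an sp³ carbon → thiol.
  CH(OCOCH3): pendant –OC(=O)CH3: an acyloxy group → ester.
  CH(NH2): –NH2 on an sp³ carbon with no adjacent C=O → amine.
  CH(COOCH3): pendant –COOCH3: carbonyl C bonded to C and –OCH3 → ester.
  CH(CH2NH2): pendant –CH2NH2: N on sp³ C, no adjacent C=O → amine.
  CH(CH2SH): pendant –CH2SH → thiol.
  CH(OCH3): pendant –OCH3: C–O–C with sp³ C, no adjacent C=O → ether.
  CH(CH2OH): pendant –CH2OH on an sp³ backbone C → alcohol.
  COOCH2CH3: –C(=O)OCH2CH3: carbonyl C bonded to C and to –OEt → ester.

alcohol, amine, ester, ether, thiol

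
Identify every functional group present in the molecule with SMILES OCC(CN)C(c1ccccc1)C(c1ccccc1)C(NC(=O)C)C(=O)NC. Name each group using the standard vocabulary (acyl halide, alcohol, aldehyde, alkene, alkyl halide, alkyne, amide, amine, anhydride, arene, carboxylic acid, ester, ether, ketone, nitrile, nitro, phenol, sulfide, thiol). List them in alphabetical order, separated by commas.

alcohol, amide, amine, arene

Working along the chain:
  HOCH2: HO– on an sp³ carbon → alcohol.
  CH(CH2NH2): pendant –CH2NH2: N on sp³ C, no adjacent C=O → amine.
  CH(C6H5): pendant –C6H5: benzene ring → arene.
  CH(C6H5): pendant –C6H5: benzene ring → arene.
  CH(NHCOCH3): pendant –NHC(=O)CH3: N bonded to a carbonyl → amide (not amine).
  CONHCH3: –C(=O)NHCH3: carbonyl C bonded to C and to N → amide (the N is not an amine).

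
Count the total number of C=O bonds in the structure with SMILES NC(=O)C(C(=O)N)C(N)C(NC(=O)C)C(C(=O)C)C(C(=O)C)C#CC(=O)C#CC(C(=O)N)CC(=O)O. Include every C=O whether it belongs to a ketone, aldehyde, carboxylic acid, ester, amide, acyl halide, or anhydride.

8

H2NCO: amide, 1 C=O (running total 1).
CH(CONH2): amide, 1 C=O (running total 2).
CH(NHCOCH3): amide, 1 C=O (running total 3).
CH(COCH3): ketone, 1 C=O (running total 4).
CH(COCH3): ketone, 1 C=O (running total 5).
CO: ketone, 1 C=O (running total 6).
CH(CONH2): amide, 1 C=O (running total 7).
COOH: carboxylic acid, 1 C=O (running total 8).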